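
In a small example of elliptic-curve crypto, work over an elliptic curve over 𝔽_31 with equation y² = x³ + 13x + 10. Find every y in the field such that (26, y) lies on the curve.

none

x³ + 13x + 10 = 17924 ≡ 6 (mod 31).
6 is a non-residue mod 31; no y exists.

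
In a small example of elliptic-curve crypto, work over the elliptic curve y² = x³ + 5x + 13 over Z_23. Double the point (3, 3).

tangent at (3, 3): λ = (3·3² + 5)/(2·3) ≡ 9/6. 6⁻¹ ≡ 4 (mod 23), so λ ≡ 9·4 ≡ 13.
  x = λ² - 3 - 3 = 169 - 6 ≡ 2; y = λ·(3 - 2) - 3 ≡ 10. → (2, 10)

(2, 10)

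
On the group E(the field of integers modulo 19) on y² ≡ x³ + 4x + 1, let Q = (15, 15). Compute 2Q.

(17, 17)

tangent at (15, 15): λ = (3·15² + 4)/(2·15) ≡ 14/11. 11⁻¹ ≡ 7 (mod 19), so λ ≡ 14·7 ≡ 3.
  x = λ² - 15 - 15 = 9 - 30 ≡ 17; y = λ·(15 - 17) - 15 ≡ 17. → (17, 17)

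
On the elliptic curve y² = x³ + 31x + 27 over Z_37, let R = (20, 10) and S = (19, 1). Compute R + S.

(5, 14)

(20, 10) + (19, 1). λ = (1 - 10)/(19 - 20) ≡ 28/36 mod 37. 36⁻¹ ≡ 36 (mod 37), so λ ≡ 9.
  x = λ² - 20 - 19 = 81 - 39 ≡ 5; y = λ·(20 - 5) - 10 ≡ 14. → (5, 14)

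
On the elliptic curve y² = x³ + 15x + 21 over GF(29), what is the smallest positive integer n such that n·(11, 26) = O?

2P: tangent at (11, 26): λ = (3·11² + 15)/(2·26) ≡ 1/23. 23⁻¹ ≡ 24 (mod 29) since 23·24 = 552 ≡ 1, so λ ≡ 1·24 ≡ 24.
  x = λ² - 11 - 11 = 576 - 22 ≡ 3; y = λ·(11 - 3) - 26 ≡ 21. → (3, 21)
3P: (3, 21) + (11, 26). λ = (26 - 21)/(11 - 3) ≡ 5/8 mod 29. 8⁻¹ ≡ 11 (mod 29), so λ ≡ 26.
  x = λ² - 3 - 11 = 676 - 14 ≡ 24; y = λ·(3 - 24) - 21 ≡ 13. → (24, 13)
4P: (24, 13) + (11, 26). λ = (26 - 13)/(11 - 24) ≡ 13/16 mod 29. 16⁻¹ ≡ 20 (mod 29) since 16·20 = 320 ≡ 1, so λ ≡ 28.
  x = λ² - 24 - 11 = 784 - 35 ≡ 24; y = λ·(24 - 24) - 13 ≡ 16. → (24, 16)
5P: (24, 16) + (11, 26). λ = (26 - 16)/(11 - 24) ≡ 10/16 mod 29. 16⁻¹ ≡ 20 (mod 29) since 16·20 = 320 ≡ 1, so λ ≡ 26.
  x = λ² - 24 - 11 = 676 - 35 ≡ 3; y = λ·(24 - 3) - 16 ≡ 8. → (3, 8)
6P: (3, 8) + (11, 26). λ = (26 - 8)/(11 - 3) ≡ 18/8 mod 29. 8⁻¹ ≡ 11 (mod 29) since 8·11 = 88 ≡ 1, so λ ≡ 24.
  x = λ² - 3 - 11 = 576 - 14 ≡ 11; y = λ·(3 - 11) - 8 ≡ 3. → (11, 3)
7P: (11, 3) + (11, 26): same x and y₁ ≡ -y₂, so the sum is O.
7P = O, so the order is 7.

7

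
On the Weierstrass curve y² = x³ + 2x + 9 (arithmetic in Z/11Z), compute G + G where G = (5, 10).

(1, 1)

tangent at (5, 10): λ = (3·5² + 2)/(2·10) ≡ 0/9. 9⁻¹ ≡ 5 (mod 11), so λ ≡ 0·5 ≡ 0.
  x = λ² - 5 - 5 = 0 - 10 ≡ 1; y = λ·(5 - 1) - 10 ≡ 1. → (1, 1)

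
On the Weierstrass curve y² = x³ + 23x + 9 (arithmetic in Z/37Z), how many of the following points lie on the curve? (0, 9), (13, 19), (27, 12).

(0, 9): 9² ≡ 7, rhs ≡ 9 → off.
(13, 19): 19² ≡ 28, rhs ≡ 26 → off.
(27, 12): 12² ≡ 33, rhs ≡ 0 → off.

0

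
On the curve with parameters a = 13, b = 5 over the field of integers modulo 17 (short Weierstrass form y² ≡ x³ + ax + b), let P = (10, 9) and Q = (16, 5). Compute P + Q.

(16, 12)

(10, 9) + (16, 5). λ = (5 - 9)/(16 - 10) ≡ 13/6 mod 17. 6⁻¹ ≡ 3 (mod 17), so λ ≡ 5.
  x = λ² - 10 - 16 = 25 - 26 ≡ 16; y = λ·(10 - 16) - 9 ≡ 12. → (16, 12)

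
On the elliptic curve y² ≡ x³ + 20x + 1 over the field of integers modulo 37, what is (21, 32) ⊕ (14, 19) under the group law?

(13, 4)

(21, 32) + (14, 19). λ = (19 - 32)/(14 - 21) ≡ 24/30 mod 37. 30⁻¹ ≡ 21 (mod 37) since 30·21 = 630 ≡ 1, so λ ≡ 23.
  x = λ² - 21 - 14 = 529 - 35 ≡ 13; y = λ·(21 - 13) - 32 ≡ 4. → (13, 4)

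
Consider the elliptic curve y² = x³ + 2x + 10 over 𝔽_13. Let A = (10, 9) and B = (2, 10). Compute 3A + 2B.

(0, 7)

First 3A:
Repeated addition: build up to 3A.
2A: tangent at (10, 9): λ = (3·10² + 2)/(2·9) ≡ 3/5. 5⁻¹ ≡ 8 (mod 13), so λ ≡ 3·8 ≡ 11.
  x = λ² - 10 - 10 = 121 - 20 ≡ 10; y = λ·(10 - 10) - 9 ≡ 4. → (10, 4)
3A: (10, 4) + (10, 9): same x and y₁ ≡ -y₂, so the sum is 𝒪.
3A = 𝒪.
Next 2B:
Repeated addition: build up to 2B.
2B: tangent at (2, 10): λ = (3·2² + 2)/(2·10) ≡ 1/7. 7⁻¹ ≡ 2 (mod 13), so λ ≡ 1·2 ≡ 2.
  x = λ² - 2 - 2 = 4 - 4 ≡ 0; y = λ·(2 - 0) - 10 ≡ 7. → (0, 7)
2B = (0, 7).
Finally 3A + 2B:
𝒪 + (0, 7) = (0, 7) (identity).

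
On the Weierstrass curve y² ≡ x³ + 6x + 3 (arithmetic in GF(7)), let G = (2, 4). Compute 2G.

tangent at (2, 4): λ = (3·2² + 6)/(2·4) ≡ 4/1. 1⁻¹ ≡ 1 (mod 7) since 1·1 = 1 ≡ 1, so λ ≡ 4·1 ≡ 4.
  x = λ² - 2 - 2 = 16 - 4 ≡ 5; y = λ·(2 - 5) - 4 ≡ 5. → (5, 5)

(5, 5)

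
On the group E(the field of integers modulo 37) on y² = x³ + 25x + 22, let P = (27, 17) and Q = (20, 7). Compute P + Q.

(27, 17) + (20, 7). λ = (7 - 17)/(20 - 27) ≡ 27/30 mod 37. 30⁻¹ ≡ 21 (mod 37) since 30·21 = 630 ≡ 1, so λ ≡ 12.
  x = λ² - 27 - 20 = 144 - 47 ≡ 23; y = λ·(27 - 23) - 17 ≡ 31. → (23, 31)

(23, 31)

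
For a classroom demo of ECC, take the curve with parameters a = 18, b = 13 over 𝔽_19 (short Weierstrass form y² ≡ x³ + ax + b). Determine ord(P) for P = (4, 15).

8

2P: tangent at (4, 15): λ = (3·4² + 18)/(2·15) ≡ 9/11. 11⁻¹ ≡ 7 (mod 19) since 11·7 = 77 ≡ 1, so λ ≡ 9·7 ≡ 6.
  x = λ² - 4 - 4 = 36 - 8 ≡ 9; y = λ·(4 - 9) - 15 ≡ 12. → (9, 12)
3P: (9, 12) + (4, 15). λ = (15 - 12)/(4 - 9) ≡ 3/14 mod 19. 14⁻¹ ≡ 15 (mod 19) since 14·15 = 210 ≡ 1, so λ ≡ 7.
  x = λ² - 9 - 4 = 49 - 13 ≡ 17; y = λ·(9 - 17) - 12 ≡ 8. → (17, 8)
4P: (17, 8) + (4, 15). λ = (15 - 8)/(4 - 17) ≡ 7/6 mod 19. 6⁻¹ ≡ 16 (mod 19) since 6·16 = 96 ≡ 1, so λ ≡ 17.
  x = λ² - 17 - 4 = 289 - 21 ≡ 2; y = λ·(17 - 2) - 8 ≡ 0. → (2, 0)
5P: (2, 0) + (4, 15). λ = (15 - 0)/(4 - 2) ≡ 15/2 mod 19. 2⁻¹ ≡ 10 (mod 19), so λ ≡ 17.
  x = λ² - 2 - 4 = 289 - 6 ≡ 17; y = λ·(2 - 17) - 0 ≡ 11. → (17, 11)
6P: (17, 11) + (4, 15). λ = (15 - 11)/(4 - 17) ≡ 4/6 mod 19. 6⁻¹ ≡ 16 (mod 19), so λ ≡ 7.
  x = λ² - 17 - 4 = 49 - 21 ≡ 9; y = λ·(17 - 9) - 11 ≡ 7. → (9, 7)
7P: (9, 7) + (4, 15). λ = (15 - 7)/(4 - 9) ≡ 8/14 mod 19. 14⁻¹ ≡ 15 (mod 19) since 14·15 = 210 ≡ 1, so λ ≡ 6.
  x = λ² - 9 - 4 = 36 - 13 ≡ 4; y = λ·(9 - 4) - 7 ≡ 4. → (4, 4)
8P: (4, 4) + (4, 15): same x and y₁ ≡ -y₂, so the sum is ∞.
8P = ∞, so the order is 8.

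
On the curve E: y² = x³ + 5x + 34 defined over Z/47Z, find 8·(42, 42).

Write Q = (42, 42).
Double-and-add on 8 = (1000)₂. Start with Q = (42, 42) for the leading 1-bit.
double: tangent at (42, 42): λ = (3·42² + 5)/(2·42) ≡ 33/37. 37⁻¹ ≡ 14 (mod 47), so λ ≡ 33·14 ≡ 39.
  x = λ² - 42 - 42 = 1521 - 84 ≡ 27; y = λ·(42 - 27) - 42 ≡ 26. → (27, 26)
double: tangent at (27, 26): λ = (3·27² + 5)/(2·26) ≡ 30/5. 5⁻¹ ≡ 19 (mod 47) since 5·19 = 95 ≡ 1, so λ ≡ 30·19 ≡ 6.
  x = λ² - 27 - 27 = 36 - 54 ≡ 29; y = λ·(27 - 29) - 26 ≡ 9. → (29, 9)
double: tangent at (29, 9): λ = (3·29² + 5)/(2·9) ≡ 37/18. 18⁻¹ ≡ 34 (mod 47), so λ ≡ 37·34 ≡ 36.
  x = λ² - 29 - 29 = 1296 - 58 ≡ 16; y = λ·(29 - 16) - 9 ≡ 36. → (16, 36)

(16, 36)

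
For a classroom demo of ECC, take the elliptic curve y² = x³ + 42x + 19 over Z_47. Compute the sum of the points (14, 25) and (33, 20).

(14, 25) + (33, 20). λ = (20 - 25)/(33 - 14) ≡ 42/19 mod 47. 19⁻¹ ≡ 5 (mod 47), so λ ≡ 22.
  x = λ² - 14 - 33 = 484 - 47 ≡ 14; y = λ·(14 - 14) - 25 ≡ 22. → (14, 22)

(14, 22)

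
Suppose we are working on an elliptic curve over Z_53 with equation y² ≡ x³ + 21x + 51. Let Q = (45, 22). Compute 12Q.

Repeated addition: build up to 12Q.
2Q: tangent at (45, 22): λ = (3·45² + 21)/(2·22) ≡ 1/44. 44⁻¹ ≡ 47 (mod 53) since 44·47 = 2068 ≡ 1, so λ ≡ 1·47 ≡ 47.
  x = λ² - 45 - 45 = 2209 - 90 ≡ 52; y = λ·(45 - 52) - 22 ≡ 20. → (52, 20)
3Q: (52, 20) + (45, 22). λ = (22 - 20)/(45 - 52) ≡ 2/46 mod 53. 46⁻¹ ≡ 15 (mod 53) since 46·15 = 690 ≡ 1, so λ ≡ 30.
  x = λ² - 52 - 45 = 900 - 97 ≡ 8; y = λ·(52 - 8) - 20 ≡ 28. → (8, 28)
4Q: (8, 28) + (45, 22). λ = (22 - 28)/(45 - 8) ≡ 47/37 mod 53. 37⁻¹ ≡ 43 (mod 53) since 37·43 = 1591 ≡ 1, so λ ≡ 7.
  x = λ² - 8 - 45 = 49 - 53 ≡ 49; y = λ·(8 - 49) - 28 ≡ 3. → (49, 3)
5Q: (49, 3) + (45, 22). λ = (22 - 3)/(45 - 49) ≡ 19/49 mod 53. 49⁻¹ ≡ 13 (mod 53), so λ ≡ 35.
  x = λ² - 49 - 45 = 1225 - 94 ≡ 18; y = λ·(49 - 18) - 3 ≡ 22. → (18, 22)
6Q: (18, 22) + (45, 22). λ = (22 - 22)/(45 - 18) ≡ 0/27 mod 53. 27⁻¹ ≡ 2 (mod 53), so λ ≡ 0.
  x = λ² - 18 - 45 = 0 - 63 ≡ 43; y = λ·(18 - 43) - 22 ≡ 31. → (43, 31)
7Q: (43, 31) + (45, 22). λ = (22 - 31)/(45 - 43) ≡ 44/2 mod 53. 2⁻¹ ≡ 27 (mod 53), so λ ≡ 22.
  x = λ² - 43 - 45 = 484 - 88 ≡ 25; y = λ·(43 - 25) - 31 ≡ 47. → (25, 47)
8Q: (25, 47) + (45, 22). λ = (22 - 47)/(45 - 25) ≡ 28/20 mod 53. 20⁻¹ ≡ 8 (mod 53) since 20·8 = 160 ≡ 1, so λ ≡ 12.
  x = λ² - 25 - 45 = 144 - 70 ≡ 21; y = λ·(25 - 21) - 47 ≡ 1. → (21, 1)
9Q: (21, 1) + (45, 22). λ = (22 - 1)/(45 - 21) ≡ 21/24 mod 53. 24⁻¹ ≡ 42 (mod 53), so λ ≡ 34.
  x = λ² - 21 - 45 = 1156 - 66 ≡ 30; y = λ·(21 - 30) - 1 ≡ 11. → (30, 11)
10Q: (30, 11) + (45, 22). λ = (22 - 11)/(45 - 30) ≡ 11/15 mod 53. 15⁻¹ ≡ 46 (mod 53) since 15·46 = 690 ≡ 1, so λ ≡ 29.
  x = λ² - 30 - 45 = 841 - 75 ≡ 24; y = λ·(30 - 24) - 11 ≡ 4. → (24, 4)
11Q: (24, 4) + (45, 22). λ = (22 - 4)/(45 - 24) ≡ 18/21 mod 53. 21⁻¹ ≡ 48 (mod 53) since 21·48 = 1008 ≡ 1, so λ ≡ 16.
  x = λ² - 24 - 45 = 256 - 69 ≡ 28; y = λ·(24 - 28) - 4 ≡ 38. → (28, 38)
12Q: (28, 38) + (45, 22). λ = (22 - 38)/(45 - 28) ≡ 37/17 mod 53. 17⁻¹ ≡ 25 (mod 53), so λ ≡ 24.
  x = λ² - 28 - 45 = 576 - 73 ≡ 26; y = λ·(28 - 26) - 38 ≡ 10. → (26, 10)

(26, 10)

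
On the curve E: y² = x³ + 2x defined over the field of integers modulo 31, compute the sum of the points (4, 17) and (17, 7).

(4, 17) + (17, 7). λ = (7 - 17)/(17 - 4) ≡ 21/13 mod 31. 13⁻¹ ≡ 12 (mod 31), so λ ≡ 4.
  x = λ² - 4 - 17 = 16 - 21 ≡ 26; y = λ·(4 - 26) - 17 ≡ 19. → (26, 19)

(26, 19)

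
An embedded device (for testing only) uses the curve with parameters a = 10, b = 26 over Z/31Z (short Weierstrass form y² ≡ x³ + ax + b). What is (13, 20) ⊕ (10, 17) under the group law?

(9, 15)

(13, 20) + (10, 17). λ = (17 - 20)/(10 - 13) ≡ 28/28 mod 31. 28⁻¹ ≡ 10 (mod 31), so λ ≡ 1.
  x = λ² - 13 - 10 = 1 - 23 ≡ 9; y = λ·(13 - 9) - 20 ≡ 15. → (9, 15)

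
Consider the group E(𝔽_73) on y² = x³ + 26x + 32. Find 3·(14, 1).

Write G = (14, 1).
Repeated addition: build up to 3G.
2G: tangent at (14, 1): λ = (3·14² + 26)/(2·1) ≡ 30/2. 2⁻¹ ≡ 37 (mod 73) since 2·37 = 74 ≡ 1, so λ ≡ 30·37 ≡ 15.
  x = λ² - 14 - 14 = 225 - 28 ≡ 51; y = λ·(14 - 51) - 1 ≡ 28. → (51, 28)
3G: (51, 28) + (14, 1). λ = (1 - 28)/(14 - 51) ≡ 46/36 mod 73. 36⁻¹ ≡ 71 (mod 73) since 36·71 = 2556 ≡ 1, so λ ≡ 54.
  x = λ² - 51 - 14 = 2916 - 65 ≡ 4; y = λ·(51 - 4) - 28 ≡ 28. → (4, 28)

(4, 28)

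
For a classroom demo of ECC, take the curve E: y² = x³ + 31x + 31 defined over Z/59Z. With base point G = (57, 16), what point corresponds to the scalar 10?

O

Double-and-add on 10 = (1010)₂. Start with G = (57, 16) for the leading 1-bit.
double: tangent at (57, 16): λ = (3·57² + 31)/(2·16) ≡ 43/32. 32⁻¹ ≡ 24 (mod 59), so λ ≡ 43·24 ≡ 29.
  x = λ² - 57 - 57 = 841 - 114 ≡ 19; y = λ·(57 - 19) - 16 ≡ 24. → (19, 24)
double: tangent at (19, 24): λ = (3·19² + 31)/(2·24) ≡ 52/48. 48⁻¹ ≡ 16 (mod 59) since 48·16 = 768 ≡ 1, so λ ≡ 52·16 ≡ 6.
  x = λ² - 19 - 19 = 36 - 38 ≡ 57; y = λ·(19 - 57) - 24 ≡ 43. → (57, 43)
add G: (57, 43) + (57, 16): same x and y₁ ≡ -y₂, so the sum is O.
double: O + O = O (identity).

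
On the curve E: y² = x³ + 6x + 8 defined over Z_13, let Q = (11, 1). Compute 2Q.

tangent at (11, 1): λ = (3·11² + 6)/(2·1) ≡ 5/2. 2⁻¹ ≡ 7 (mod 13) since 2·7 = 14 ≡ 1, so λ ≡ 5·7 ≡ 9.
  x = λ² - 11 - 11 = 81 - 22 ≡ 7; y = λ·(11 - 7) - 1 ≡ 9. → (7, 9)

(7, 9)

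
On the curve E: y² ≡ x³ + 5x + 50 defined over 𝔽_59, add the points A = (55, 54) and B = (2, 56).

(48, 27)

(55, 54) + (2, 56). λ = (56 - 54)/(2 - 55) ≡ 2/6 mod 59. 6⁻¹ ≡ 10 (mod 59), so λ ≡ 20.
  x = λ² - 55 - 2 = 400 - 57 ≡ 48; y = λ·(55 - 48) - 54 ≡ 27. → (48, 27)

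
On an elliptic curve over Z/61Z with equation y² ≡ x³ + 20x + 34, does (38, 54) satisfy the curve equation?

no

y² = 54² ≡ 49; x³ + 20x + 34 = 55666 ≡ 34 (mod 61). 49 ≠ 34.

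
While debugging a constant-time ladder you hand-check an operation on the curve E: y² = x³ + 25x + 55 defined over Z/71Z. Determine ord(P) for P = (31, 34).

2P: tangent at (31, 34): λ = (3·31² + 25)/(2·34) ≡ 68/68. 68⁻¹ ≡ 47 (mod 71), so λ ≡ 68·47 ≡ 1.
  x = λ² - 31 - 31 = 1 - 62 ≡ 10; y = λ·(31 - 10) - 34 ≡ 58. → (10, 58)
3P: (10, 58) + (31, 34). λ = (34 - 58)/(31 - 10) ≡ 47/21 mod 71. 21⁻¹ ≡ 44 (mod 71) since 21·44 = 924 ≡ 1, so λ ≡ 9.
  x = λ² - 10 - 31 = 81 - 41 ≡ 40; y = λ·(10 - 40) - 58 ≡ 27. → (40, 27)
4P: (40, 27) + (31, 34). λ = (34 - 27)/(31 - 40) ≡ 7/62 mod 71. 62⁻¹ ≡ 63 (mod 71) since 62·63 = 3906 ≡ 1, so λ ≡ 15.
  x = λ² - 40 - 31 = 225 - 71 ≡ 12; y = λ·(40 - 12) - 27 ≡ 38. → (12, 38)
5P: (12, 38) + (31, 34). λ = (34 - 38)/(31 - 12) ≡ 67/19 mod 71. 19⁻¹ ≡ 15 (mod 71) since 19·15 = 285 ≡ 1, so λ ≡ 11.
  x = λ² - 12 - 31 = 121 - 43 ≡ 7; y = λ·(12 - 7) - 38 ≡ 17. → (7, 17)
6P: (7, 17) + (31, 34). λ = (34 - 17)/(31 - 7) ≡ 17/24 mod 71. 24⁻¹ ≡ 3 (mod 71) since 24·3 = 72 ≡ 1, so λ ≡ 51.
  x = λ² - 7 - 31 = 2601 - 38 ≡ 7; y = λ·(7 - 7) - 17 ≡ 54. → (7, 54)
7P: (7, 54) + (31, 34). λ = (34 - 54)/(31 - 7) ≡ 51/24 mod 71. 24⁻¹ ≡ 3 (mod 71), so λ ≡ 11.
  x = λ² - 7 - 31 = 121 - 38 ≡ 12; y = λ·(7 - 12) - 54 ≡ 33. → (12, 33)
8P: (12, 33) + (31, 34). λ = (34 - 33)/(31 - 12) ≡ 1/19 mod 71. 19⁻¹ ≡ 15 (mod 71), so λ ≡ 15.
  x = λ² - 12 - 31 = 225 - 43 ≡ 40; y = λ·(12 - 40) - 33 ≡ 44. → (40, 44)
9P: (40, 44) + (31, 34). λ = (34 - 44)/(31 - 40) ≡ 61/62 mod 71. 62⁻¹ ≡ 63 (mod 71), so λ ≡ 9.
  x = λ² - 40 - 31 = 81 - 71 ≡ 10; y = λ·(40 - 10) - 44 ≡ 13. → (10, 13)
10P: (10, 13) + (31, 34). λ = (34 - 13)/(31 - 10) ≡ 21/21 mod 71. 21⁻¹ ≡ 44 (mod 71), so λ ≡ 1.
  x = λ² - 10 - 31 = 1 - 41 ≡ 31; y = λ·(10 - 31) - 13 ≡ 37. → (31, 37)
11P: (31, 37) + (31, 34): same x and y₁ ≡ -y₂, so the sum is the point at infinity.
11P = the point at infinity, so the order is 11.

11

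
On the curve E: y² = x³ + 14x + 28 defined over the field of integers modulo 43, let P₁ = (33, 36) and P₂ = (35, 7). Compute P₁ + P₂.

(33, 36) + (35, 7). λ = (7 - 36)/(35 - 33) ≡ 14/2 mod 43. 2⁻¹ ≡ 22 (mod 43), so λ ≡ 7.
  x = λ² - 33 - 35 = 49 - 68 ≡ 24; y = λ·(33 - 24) - 36 ≡ 27. → (24, 27)

(24, 27)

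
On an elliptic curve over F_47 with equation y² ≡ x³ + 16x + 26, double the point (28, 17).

(16, 17)

tangent at (28, 17): λ = (3·28² + 16)/(2·17) ≡ 18/34. 34⁻¹ ≡ 18 (mod 47) since 34·18 = 612 ≡ 1, so λ ≡ 18·18 ≡ 42.
  x = λ² - 28 - 28 = 1764 - 56 ≡ 16; y = λ·(28 - 16) - 17 ≡ 17. → (16, 17)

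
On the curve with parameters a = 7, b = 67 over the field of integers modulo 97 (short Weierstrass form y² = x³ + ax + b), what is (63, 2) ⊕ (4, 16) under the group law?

(63, 2) + (4, 16). λ = (16 - 2)/(4 - 63) ≡ 14/38 mod 97. 38⁻¹ ≡ 23 (mod 97) since 38·23 = 874 ≡ 1, so λ ≡ 31.
  x = λ² - 63 - 4 = 961 - 67 ≡ 21; y = λ·(63 - 21) - 2 ≡ 39. → (21, 39)

(21, 39)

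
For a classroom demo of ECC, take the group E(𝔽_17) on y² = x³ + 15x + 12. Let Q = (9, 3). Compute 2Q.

(12, 4)

tangent at (9, 3): λ = (3·9² + 15)/(2·3) ≡ 3/6. 6⁻¹ ≡ 3 (mod 17), so λ ≡ 3·3 ≡ 9.
  x = λ² - 9 - 9 = 81 - 18 ≡ 12; y = λ·(9 - 12) - 3 ≡ 4. → (12, 4)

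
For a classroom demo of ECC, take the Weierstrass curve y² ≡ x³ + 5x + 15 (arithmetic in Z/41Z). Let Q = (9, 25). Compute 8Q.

(32, 26)

Repeated addition: build up to 8Q.
2Q: tangent at (9, 25): λ = (3·9² + 5)/(2·25) ≡ 2/9. 9⁻¹ ≡ 32 (mod 41), so λ ≡ 2·32 ≡ 23.
  x = λ² - 9 - 9 = 529 - 18 ≡ 19; y = λ·(9 - 19) - 25 ≡ 32. → (19, 32)
3Q: (19, 32) + (9, 25). λ = (25 - 32)/(9 - 19) ≡ 34/31 mod 41. 31⁻¹ ≡ 4 (mod 41) since 31·4 = 124 ≡ 1, so λ ≡ 13.
  x = λ² - 19 - 9 = 169 - 28 ≡ 18; y = λ·(19 - 18) - 32 ≡ 22. → (18, 22)
4Q: (18, 22) + (9, 25). λ = (25 - 22)/(9 - 18) ≡ 3/32 mod 41. 32⁻¹ ≡ 9 (mod 41), so λ ≡ 27.
  x = λ² - 18 - 9 = 729 - 27 ≡ 5; y = λ·(18 - 5) - 22 ≡ 1. → (5, 1)
5Q: (5, 1) + (9, 25). λ = (25 - 1)/(9 - 5) ≡ 24/4 mod 41. 4⁻¹ ≡ 31 (mod 41), so λ ≡ 6.
  x = λ² - 5 - 9 = 36 - 14 ≡ 22; y = λ·(5 - 22) - 1 ≡ 20. → (22, 20)
6Q: (22, 20) + (9, 25). λ = (25 - 20)/(9 - 22) ≡ 5/28 mod 41. 28⁻¹ ≡ 22 (mod 41), so λ ≡ 28.
  x = λ² - 22 - 9 = 784 - 31 ≡ 15; y = λ·(22 - 15) - 20 ≡ 12. → (15, 12)
7Q: (15, 12) + (9, 25). λ = (25 - 12)/(9 - 15) ≡ 13/35 mod 41. 35⁻¹ ≡ 34 (mod 41) since 35·34 = 1190 ≡ 1, so λ ≡ 32.
  x = λ² - 15 - 9 = 1024 - 24 ≡ 16; y = λ·(15 - 16) - 12 ≡ 38. → (16, 38)
8Q: (16, 38) + (9, 25). λ = (25 - 38)/(9 - 16) ≡ 28/34 mod 41. 34⁻¹ ≡ 35 (mod 41) since 34·35 = 1190 ≡ 1, so λ ≡ 37.
  x = λ² - 16 - 9 = 1369 - 25 ≡ 32; y = λ·(16 - 32) - 38 ≡ 26. → (32, 26)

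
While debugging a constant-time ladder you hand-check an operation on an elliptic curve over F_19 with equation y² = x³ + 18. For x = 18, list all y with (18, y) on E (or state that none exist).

6, 13

x³ + 0x + 18 = 5850 ≡ 17 (mod 19).
Square roots of 17 mod 19: 6 and 13 (since 6² = 36 ≡ 17).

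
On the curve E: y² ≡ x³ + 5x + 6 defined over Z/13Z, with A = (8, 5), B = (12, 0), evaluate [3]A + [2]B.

(8, 8)

First 3A:
Repeated addition: build up to 3A.
2A: tangent at (8, 5): λ = (3·8² + 5)/(2·5) ≡ 2/10. 10⁻¹ ≡ 4 (mod 13), so λ ≡ 2·4 ≡ 8.
  x = λ² - 8 - 8 = 64 - 16 ≡ 9; y = λ·(8 - 9) - 5 ≡ 0. → (9, 0)
3A: (9, 0) + (8, 5). λ = (5 - 0)/(8 - 9) ≡ 5/12 mod 13. 12⁻¹ ≡ 12 (mod 13) since 12·12 = 144 ≡ 1, so λ ≡ 8.
  x = λ² - 9 - 8 = 64 - 17 ≡ 8; y = λ·(9 - 8) - 0 ≡ 8. → (8, 8)
3A = (8, 8).
Next 2B:
Repeated addition: build up to 2B.
2B: (12, 0) + (12, 0): same x and y₁ ≡ -y₂, so the sum is 𝒪.
2B = 𝒪.
Finally 3A + 2B:
(8, 8) + 𝒪 = (8, 8) (identity).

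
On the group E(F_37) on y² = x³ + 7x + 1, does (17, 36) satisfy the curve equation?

yes

y² = 36² ≡ 1; x³ + 7x + 1 = 5033 ≡ 1 (mod 37). 1 = 1.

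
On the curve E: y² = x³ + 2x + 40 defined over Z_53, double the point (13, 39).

(11, 42)

tangent at (13, 39): λ = (3·13² + 2)/(2·39) ≡ 32/25. 25⁻¹ ≡ 17 (mod 53) since 25·17 = 425 ≡ 1, so λ ≡ 32·17 ≡ 14.
  x = λ² - 13 - 13 = 196 - 26 ≡ 11; y = λ·(13 - 11) - 39 ≡ 42. → (11, 42)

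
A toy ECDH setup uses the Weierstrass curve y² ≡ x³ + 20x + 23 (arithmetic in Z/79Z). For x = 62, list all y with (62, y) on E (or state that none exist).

none

x³ + 20x + 23 = 239591 ≡ 63 (mod 79).
63 is a non-residue mod 79; no y exists.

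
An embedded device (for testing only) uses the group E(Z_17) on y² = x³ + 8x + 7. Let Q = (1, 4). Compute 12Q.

(16, 10)

Double-and-add on 12 = (1100)₂. Start with Q = (1, 4) for the leading 1-bit.
double: tangent at (1, 4): λ = (3·1² + 8)/(2·4) ≡ 11/8. 8⁻¹ ≡ 15 (mod 17) since 8·15 = 120 ≡ 1, so λ ≡ 11·15 ≡ 12.
  x = λ² - 1 - 1 = 144 - 2 ≡ 6; y = λ·(1 - 6) - 4 ≡ 4. → (6, 4)
add Q: (6, 4) + (1, 4). λ = (4 - 4)/(1 - 6) ≡ 0/12 mod 17. 12⁻¹ ≡ 10 (mod 17), so λ ≡ 0.
  x = λ² - 6 - 1 = 0 - 7 ≡ 10; y = λ·(6 - 10) - 4 ≡ 13. → (10, 13)
double: tangent at (10, 13): λ = (3·10² + 8)/(2·13) ≡ 2/9. 9⁻¹ ≡ 2 (mod 17) since 9·2 = 18 ≡ 1, so λ ≡ 2·2 ≡ 4.
  x = λ² - 10 - 10 = 16 - 20 ≡ 13; y = λ·(10 - 13) - 13 ≡ 9. → (13, 9)
double: tangent at (13, 9): λ = (3·13² + 8)/(2·9) ≡ 5/1. 1⁻¹ ≡ 1 (mod 17) since 1·1 = 1 ≡ 1, so λ ≡ 5·1 ≡ 5.
  x = λ² - 13 - 13 = 25 - 26 ≡ 16; y = λ·(13 - 16) - 9 ≡ 10. → (16, 10)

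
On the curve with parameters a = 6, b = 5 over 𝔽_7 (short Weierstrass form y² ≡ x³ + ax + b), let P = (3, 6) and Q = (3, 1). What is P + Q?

The two points share x = 3 and their y-coordinates satisfy 6 + 1 ≡ 0 (mod 7), so they are inverses. Their sum is the point at infinity.

O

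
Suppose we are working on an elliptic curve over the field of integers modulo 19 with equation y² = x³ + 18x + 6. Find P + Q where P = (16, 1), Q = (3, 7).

(16, 1) + (3, 7). λ = (7 - 1)/(3 - 16) ≡ 6/6 mod 19. 6⁻¹ ≡ 16 (mod 19), so λ ≡ 1.
  x = λ² - 16 - 3 = 1 - 19 ≡ 1; y = λ·(16 - 1) - 1 ≡ 14. → (1, 14)

(1, 14)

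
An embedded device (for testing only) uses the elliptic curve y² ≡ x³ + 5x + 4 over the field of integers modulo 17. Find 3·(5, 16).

Write Q = (5, 16).
Repeated addition: build up to 3Q.
2Q: tangent at (5, 16): λ = (3·5² + 5)/(2·16) ≡ 12/15. 15⁻¹ ≡ 8 (mod 17), so λ ≡ 12·8 ≡ 11.
  x = λ² - 5 - 5 = 121 - 10 ≡ 9; y = λ·(5 - 9) - 16 ≡ 8. → (9, 8)
3Q: (9, 8) + (5, 16). λ = (16 - 8)/(5 - 9) ≡ 8/13 mod 17. 13⁻¹ ≡ 4 (mod 17) since 13·4 = 52 ≡ 1, so λ ≡ 15.
  x = λ² - 9 - 5 = 225 - 14 ≡ 7; y = λ·(9 - 7) - 8 ≡ 5. → (7, 5)

(7, 5)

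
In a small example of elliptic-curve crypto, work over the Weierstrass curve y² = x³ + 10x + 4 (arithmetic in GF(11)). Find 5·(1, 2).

Write P = (1, 2).
Double-and-add on 5 = (101)₂. Start with P = (1, 2) for the leading 1-bit.
double: tangent at (1, 2): λ = (3·1² + 10)/(2·2) ≡ 2/4. 4⁻¹ ≡ 3 (mod 11) since 4·3 = 12 ≡ 1, so λ ≡ 2·3 ≡ 6.
  x = λ² - 1 - 1 = 36 - 2 ≡ 1; y = λ·(1 - 1) - 2 ≡ 9. → (1, 9)
double: tangent at (1, 9): λ = (3·1² + 10)/(2·9) ≡ 2/7. 7⁻¹ ≡ 8 (mod 11) since 7·8 = 56 ≡ 1, so λ ≡ 2·8 ≡ 5.
  x = λ² - 1 - 1 = 25 - 2 ≡ 1; y = λ·(1 - 1) - 9 ≡ 2. → (1, 2)
add P: tangent at (1, 2): λ = (3·1² + 10)/(2·2) ≡ 2/4. 4⁻¹ ≡ 3 (mod 11), so λ ≡ 2·3 ≡ 6.
  x = λ² - 1 - 1 = 36 - 2 ≡ 1; y = λ·(1 - 1) - 2 ≡ 9. → (1, 9)

(1, 9)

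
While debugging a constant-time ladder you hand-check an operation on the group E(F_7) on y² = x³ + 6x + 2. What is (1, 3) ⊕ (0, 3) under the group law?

(1, 3) + (0, 3). λ = (3 - 3)/(0 - 1) ≡ 0/6 mod 7. 6⁻¹ ≡ 6 (mod 7), so λ ≡ 0.
  x = λ² - 1 - 0 = 0 - 1 ≡ 6; y = λ·(1 - 6) - 3 ≡ 4. → (6, 4)

(6, 4)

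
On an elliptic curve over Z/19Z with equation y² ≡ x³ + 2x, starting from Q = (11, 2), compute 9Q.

Repeated addition: build up to 9Q.
2Q: tangent at (11, 2): λ = (3·11² + 2)/(2·2) ≡ 4/4. 4⁻¹ ≡ 5 (mod 19) since 4·5 = 20 ≡ 1, so λ ≡ 4·5 ≡ 1.
  x = λ² - 11 - 11 = 1 - 22 ≡ 17; y = λ·(11 - 17) - 2 ≡ 11. → (17, 11)
3Q: (17, 11) + (11, 2). λ = (2 - 11)/(11 - 17) ≡ 10/13 mod 19. 13⁻¹ ≡ 3 (mod 19), so λ ≡ 11.
  x = λ² - 17 - 11 = 121 - 28 ≡ 17; y = λ·(17 - 17) - 11 ≡ 8. → (17, 8)
4Q: (17, 8) + (11, 2). λ = (2 - 8)/(11 - 17) ≡ 13/13 mod 19. 13⁻¹ ≡ 3 (mod 19) since 13·3 = 39 ≡ 1, so λ ≡ 1.
  x = λ² - 17 - 11 = 1 - 28 ≡ 11; y = λ·(17 - 11) - 8 ≡ 17. → (11, 17)
5Q: (11, 17) + (11, 2): same x and y₁ ≡ -y₂, so the sum is the point at infinity.
6Q: the point at infinity + (11, 2) = (11, 2) (identity).
7Q: tangent at (11, 2): λ = (3·11² + 2)/(2·2) ≡ 4/4. 4⁻¹ ≡ 5 (mod 19) since 4·5 = 20 ≡ 1, so λ ≡ 4·5 ≡ 1.
  x = λ² - 11 - 11 = 1 - 22 ≡ 17; y = λ·(11 - 17) - 2 ≡ 11. → (17, 11)
8Q: (17, 11) + (11, 2). λ = (2 - 11)/(11 - 17) ≡ 10/13 mod 19. 13⁻¹ ≡ 3 (mod 19) since 13·3 = 39 ≡ 1, so λ ≡ 11.
  x = λ² - 17 - 11 = 121 - 28 ≡ 17; y = λ·(17 - 17) - 11 ≡ 8. → (17, 8)
9Q: (17, 8) + (11, 2). λ = (2 - 8)/(11 - 17) ≡ 13/13 mod 19. 13⁻¹ ≡ 3 (mod 19), so λ ≡ 1.
  x = λ² - 17 - 11 = 1 - 28 ≡ 11; y = λ·(17 - 11) - 8 ≡ 17. → (11, 17)

(11, 17)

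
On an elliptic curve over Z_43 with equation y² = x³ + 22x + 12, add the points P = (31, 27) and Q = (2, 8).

(34, 17)

(31, 27) + (2, 8). λ = (8 - 27)/(2 - 31) ≡ 24/14 mod 43. 14⁻¹ ≡ 40 (mod 43) since 14·40 = 560 ≡ 1, so λ ≡ 14.
  x = λ² - 31 - 2 = 196 - 33 ≡ 34; y = λ·(31 - 34) - 27 ≡ 17. → (34, 17)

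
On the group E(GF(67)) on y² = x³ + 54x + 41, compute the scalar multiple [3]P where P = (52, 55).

Repeated addition: build up to 3P.
2P: tangent at (52, 55): λ = (3·52² + 54)/(2·55) ≡ 59/43. 43⁻¹ ≡ 53 (mod 67), so λ ≡ 59·53 ≡ 45.
  x = λ² - 52 - 52 = 2025 - 104 ≡ 45; y = λ·(52 - 45) - 55 ≡ 59. → (45, 59)
3P: (45, 59) + (52, 55). λ = (55 - 59)/(52 - 45) ≡ 63/7 mod 67. 7⁻¹ ≡ 48 (mod 67), so λ ≡ 9.
  x = λ² - 45 - 52 = 81 - 97 ≡ 51; y = λ·(45 - 51) - 59 ≡ 21. → (51, 21)

(51, 21)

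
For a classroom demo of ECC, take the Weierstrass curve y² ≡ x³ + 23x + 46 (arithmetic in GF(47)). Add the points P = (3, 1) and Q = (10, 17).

(3, 1) + (10, 17). λ = (17 - 1)/(10 - 3) ≡ 16/7 mod 47. 7⁻¹ ≡ 27 (mod 47) since 7·27 = 189 ≡ 1, so λ ≡ 9.
  x = λ² - 3 - 10 = 81 - 13 ≡ 21; y = λ·(3 - 21) - 1 ≡ 25. → (21, 25)

(21, 25)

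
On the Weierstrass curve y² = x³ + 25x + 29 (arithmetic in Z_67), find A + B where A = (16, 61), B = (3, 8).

(0, 30)

(16, 61) + (3, 8). λ = (8 - 61)/(3 - 16) ≡ 14/54 mod 67. 54⁻¹ ≡ 36 (mod 67), so λ ≡ 35.
  x = λ² - 16 - 3 = 1225 - 19 ≡ 0; y = λ·(16 - 0) - 61 ≡ 30. → (0, 30)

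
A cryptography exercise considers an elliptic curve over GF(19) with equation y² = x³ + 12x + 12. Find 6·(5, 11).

(10, 12)

Write P = (5, 11).
Repeated addition: build up to 6P.
2P: tangent at (5, 11): λ = (3·5² + 12)/(2·11) ≡ 11/3. 3⁻¹ ≡ 13 (mod 19), so λ ≡ 11·13 ≡ 10.
  x = λ² - 5 - 5 = 100 - 10 ≡ 14; y = λ·(5 - 14) - 11 ≡ 13. → (14, 13)
3P: (14, 13) + (5, 11). λ = (11 - 13)/(5 - 14) ≡ 17/10 mod 19. 10⁻¹ ≡ 2 (mod 19), so λ ≡ 15.
  x = λ² - 14 - 5 = 225 - 19 ≡ 16; y = λ·(14 - 16) - 13 ≡ 14. → (16, 14)
4P: (16, 14) + (5, 11). λ = (11 - 14)/(5 - 16) ≡ 16/8 mod 19. 8⁻¹ ≡ 12 (mod 19) since 8·12 = 96 ≡ 1, so λ ≡ 2.
  x = λ² - 16 - 5 = 4 - 21 ≡ 2; y = λ·(16 - 2) - 14 ≡ 14. → (2, 14)
5P: (2, 14) + (5, 11). λ = (11 - 14)/(5 - 2) ≡ 16/3 mod 19. 3⁻¹ ≡ 13 (mod 19), so λ ≡ 18.
  x = λ² - 2 - 5 = 324 - 7 ≡ 13; y = λ·(2 - 13) - 14 ≡ 16. → (13, 16)
6P: (13, 16) + (5, 11). λ = (11 - 16)/(5 - 13) ≡ 14/11 mod 19. 11⁻¹ ≡ 7 (mod 19), so λ ≡ 3.
  x = λ² - 13 - 5 = 9 - 18 ≡ 10; y = λ·(13 - 10) - 16 ≡ 12. → (10, 12)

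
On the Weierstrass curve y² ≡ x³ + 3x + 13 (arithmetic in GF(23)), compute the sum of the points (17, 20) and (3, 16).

(17, 20) + (3, 16). λ = (16 - 20)/(3 - 17) ≡ 19/9 mod 23. 9⁻¹ ≡ 18 (mod 23) since 9·18 = 162 ≡ 1, so λ ≡ 20.
  x = λ² - 17 - 3 = 400 - 20 ≡ 12; y = λ·(17 - 12) - 20 ≡ 11. → (12, 11)

(12, 11)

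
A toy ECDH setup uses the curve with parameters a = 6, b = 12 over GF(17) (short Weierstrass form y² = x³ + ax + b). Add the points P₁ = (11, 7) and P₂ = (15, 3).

(11, 7) + (15, 3). λ = (3 - 7)/(15 - 11) ≡ 13/4 mod 17. 4⁻¹ ≡ 13 (mod 17) since 4·13 = 52 ≡ 1, so λ ≡ 16.
  x = λ² - 11 - 15 = 256 - 26 ≡ 9; y = λ·(11 - 9) - 7 ≡ 8. → (9, 8)

(9, 8)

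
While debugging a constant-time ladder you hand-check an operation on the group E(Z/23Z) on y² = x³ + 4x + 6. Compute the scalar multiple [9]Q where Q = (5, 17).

Double-and-add on 9 = (1001)₂. Start with Q = (5, 17) for the leading 1-bit.
double: tangent at (5, 17): λ = (3·5² + 4)/(2·17) ≡ 10/11. 11⁻¹ ≡ 21 (mod 23), so λ ≡ 10·21 ≡ 3.
  x = λ² - 5 - 5 = 9 - 10 ≡ 22; y = λ·(5 - 22) - 17 ≡ 1. → (22, 1)
double: tangent at (22, 1): λ = (3·22² + 4)/(2·1) ≡ 7/2. 2⁻¹ ≡ 12 (mod 23), so λ ≡ 7·12 ≡ 15.
  x = λ² - 22 - 22 = 225 - 44 ≡ 20; y = λ·(22 - 20) - 1 ≡ 6. → (20, 6)
double: tangent at (20, 6): λ = (3·20² + 4)/(2·6) ≡ 8/12. 12⁻¹ ≡ 2 (mod 23) since 12·2 = 24 ≡ 1, so λ ≡ 8·2 ≡ 16.
  x = λ² - 20 - 20 = 256 - 40 ≡ 9; y = λ·(20 - 9) - 6 ≡ 9. → (9, 9)
add Q: (9, 9) + (5, 17). λ = (17 - 9)/(5 - 9) ≡ 8/19 mod 23. 19⁻¹ ≡ 17 (mod 23) since 19·17 = 323 ≡ 1, so λ ≡ 21.
  x = λ² - 9 - 5 = 441 - 14 ≡ 13; y = λ·(9 - 13) - 9 ≡ 22. → (13, 22)

(13, 22)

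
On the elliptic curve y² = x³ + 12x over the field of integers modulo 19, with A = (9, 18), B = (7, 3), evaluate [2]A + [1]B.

(4, 6)

First 2A:
Repeated addition: build up to 2A.
2A: tangent at (9, 18): λ = (3·9² + 12)/(2·18) ≡ 8/17. 17⁻¹ ≡ 9 (mod 19), so λ ≡ 8·9 ≡ 15.
  x = λ² - 9 - 9 = 225 - 18 ≡ 17; y = λ·(9 - 17) - 18 ≡ 14. → (17, 14)
2A = (17, 14).
Finally 2A + B:
(17, 14) + (7, 3). λ = (3 - 14)/(7 - 17) ≡ 8/9 mod 19. 9⁻¹ ≡ 17 (mod 19), so λ ≡ 3.
  x = λ² - 17 - 7 = 9 - 24 ≡ 4; y = λ·(17 - 4) - 14 ≡ 6. → (4, 6)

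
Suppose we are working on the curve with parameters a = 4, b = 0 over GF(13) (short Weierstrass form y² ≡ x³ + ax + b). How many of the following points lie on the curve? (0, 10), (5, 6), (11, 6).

1

(0, 10): 10² ≡ 9, rhs ≡ 0 → off.
(5, 6): 6² ≡ 10, rhs ≡ 2 → off.
(11, 6): 6² ≡ 10, rhs ≡ 10 → on.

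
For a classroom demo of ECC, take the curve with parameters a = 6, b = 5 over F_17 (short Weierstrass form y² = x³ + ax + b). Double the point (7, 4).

(3, 13)

tangent at (7, 4): λ = (3·7² + 6)/(2·4) ≡ 0/8. 8⁻¹ ≡ 15 (mod 17), so λ ≡ 0·15 ≡ 0.
  x = λ² - 7 - 7 = 0 - 14 ≡ 3; y = λ·(7 - 3) - 4 ≡ 13. → (3, 13)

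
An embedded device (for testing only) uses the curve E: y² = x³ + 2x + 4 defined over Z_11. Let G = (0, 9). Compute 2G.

tangent at (0, 9): λ = (3·0² + 2)/(2·9) ≡ 2/7. 7⁻¹ ≡ 8 (mod 11), so λ ≡ 2·8 ≡ 5.
  x = λ² - 0 - 0 = 25 - 0 ≡ 3; y = λ·(0 - 3) - 9 ≡ 9. → (3, 9)

(3, 9)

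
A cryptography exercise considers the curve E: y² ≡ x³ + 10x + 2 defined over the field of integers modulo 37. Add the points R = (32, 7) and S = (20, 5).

(21, 1)

(32, 7) + (20, 5). λ = (5 - 7)/(20 - 32) ≡ 35/25 mod 37. 25⁻¹ ≡ 3 (mod 37), so λ ≡ 31.
  x = λ² - 32 - 20 = 961 - 52 ≡ 21; y = λ·(32 - 21) - 7 ≡ 1. → (21, 1)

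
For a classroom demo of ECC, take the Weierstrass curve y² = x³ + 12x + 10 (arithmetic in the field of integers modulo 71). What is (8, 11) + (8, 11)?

(16, 31)

tangent at (8, 11): λ = (3·8² + 12)/(2·11) ≡ 62/22. 22⁻¹ ≡ 42 (mod 71), so λ ≡ 62·42 ≡ 48.
  x = λ² - 8 - 8 = 2304 - 16 ≡ 16; y = λ·(8 - 16) - 11 ≡ 31. → (16, 31)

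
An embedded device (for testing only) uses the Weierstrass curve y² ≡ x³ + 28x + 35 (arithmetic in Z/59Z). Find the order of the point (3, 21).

8

2P: tangent at (3, 21): λ = (3·3² + 28)/(2·21) ≡ 55/42. 42⁻¹ ≡ 52 (mod 59) since 42·52 = 2184 ≡ 1, so λ ≡ 55·52 ≡ 28.
  x = λ² - 3 - 3 = 784 - 6 ≡ 11; y = λ·(3 - 11) - 21 ≡ 50. → (11, 50)
3P: (11, 50) + (3, 21). λ = (21 - 50)/(3 - 11) ≡ 30/51 mod 59. 51⁻¹ ≡ 22 (mod 59), so λ ≡ 11.
  x = λ² - 11 - 3 = 121 - 14 ≡ 48; y = λ·(11 - 48) - 50 ≡ 15. → (48, 15)
4P: (48, 15) + (3, 21). λ = (21 - 15)/(3 - 48) ≡ 6/14 mod 59. 14⁻¹ ≡ 38 (mod 59), so λ ≡ 51.
  x = λ² - 48 - 3 = 2601 - 51 ≡ 13; y = λ·(48 - 13) - 15 ≡ 0. → (13, 0)
5P: (13, 0) + (3, 21). λ = (21 - 0)/(3 - 13) ≡ 21/49 mod 59. 49⁻¹ ≡ 53 (mod 59), so λ ≡ 51.
  x = λ² - 13 - 3 = 2601 - 16 ≡ 48; y = λ·(13 - 48) - 0 ≡ 44. → (48, 44)
6P: (48, 44) + (3, 21). λ = (21 - 44)/(3 - 48) ≡ 36/14 mod 59. 14⁻¹ ≡ 38 (mod 59) since 14·38 = 532 ≡ 1, so λ ≡ 11.
  x = λ² - 48 - 3 = 121 - 51 ≡ 11; y = λ·(48 - 11) - 44 ≡ 9. → (11, 9)
7P: (11, 9) + (3, 21). λ = (21 - 9)/(3 - 11) ≡ 12/51 mod 59. 51⁻¹ ≡ 22 (mod 59) since 51·22 = 1122 ≡ 1, so λ ≡ 28.
  x = λ² - 11 - 3 = 784 - 14 ≡ 3; y = λ·(11 - 3) - 9 ≡ 38. → (3, 38)
8P: (3, 38) + (3, 21): same x and y₁ ≡ -y₂, so the sum is 𝒪.
8P = 𝒪, so the order is 8.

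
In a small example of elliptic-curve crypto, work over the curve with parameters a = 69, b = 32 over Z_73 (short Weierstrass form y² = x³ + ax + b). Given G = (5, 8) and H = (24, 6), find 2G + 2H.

(41, 60)

First 2G:
Repeated addition: build up to 2G.
2G: tangent at (5, 8): λ = (3·5² + 69)/(2·8) ≡ 71/16. 16⁻¹ ≡ 32 (mod 73) since 16·32 = 512 ≡ 1, so λ ≡ 71·32 ≡ 9.
  x = λ² - 5 - 5 = 81 - 10 ≡ 71; y = λ·(5 - 71) - 8 ≡ 55. → (71, 55)
2G = (71, 55).
Next 2H:
Repeated addition: build up to 2H.
2H: tangent at (24, 6): λ = (3·24² + 69)/(2·6) ≡ 45/12. 12⁻¹ ≡ 67 (mod 73), so λ ≡ 45·67 ≡ 22.
  x = λ² - 24 - 24 = 484 - 48 ≡ 71; y = λ·(24 - 71) - 6 ≡ 55. → (71, 55)
2H = (71, 55).
Finally 2G + 2H:
tangent at (71, 55): λ = (3·71² + 69)/(2·55) ≡ 8/37. 37⁻¹ ≡ 2 (mod 73), so λ ≡ 8·2 ≡ 16.
  x = λ² - 71 - 71 = 256 - 142 ≡ 41; y = λ·(71 - 41) - 55 ≡ 60. → (41, 60)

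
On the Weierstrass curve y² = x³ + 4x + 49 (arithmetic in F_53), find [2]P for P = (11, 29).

(38, 35)

tangent at (11, 29): λ = (3·11² + 4)/(2·29) ≡ 49/5. 5⁻¹ ≡ 32 (mod 53) since 5·32 = 160 ≡ 1, so λ ≡ 49·32 ≡ 31.
  x = λ² - 11 - 11 = 961 - 22 ≡ 38; y = λ·(11 - 38) - 29 ≡ 35. → (38, 35)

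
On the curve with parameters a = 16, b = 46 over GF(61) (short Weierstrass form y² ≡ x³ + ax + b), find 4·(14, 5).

Write G = (14, 5).
Repeated addition: build up to 4G.
2G: tangent at (14, 5): λ = (3·14² + 16)/(2·5) ≡ 55/10. 10⁻¹ ≡ 55 (mod 61), so λ ≡ 55·55 ≡ 36.
  x = λ² - 14 - 14 = 1296 - 28 ≡ 48; y = λ·(14 - 48) - 5 ≡ 52. → (48, 52)
3G: (48, 52) + (14, 5). λ = (5 - 52)/(14 - 48) ≡ 14/27 mod 61. 27⁻¹ ≡ 52 (mod 61), so λ ≡ 57.
  x = λ² - 48 - 14 = 3249 - 62 ≡ 15; y = λ·(48 - 15) - 52 ≡ 60. → (15, 60)
4G: (15, 60) + (14, 5). λ = (5 - 60)/(14 - 15) ≡ 6/60 mod 61. 60⁻¹ ≡ 60 (mod 61), so λ ≡ 55.
  x = λ² - 15 - 14 = 3025 - 29 ≡ 7; y = λ·(15 - 7) - 60 ≡ 14. → (7, 14)

(7, 14)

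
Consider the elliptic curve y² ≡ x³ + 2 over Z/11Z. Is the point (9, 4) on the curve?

yes

y² = 4² ≡ 5; x³ + 0x + 2 = 731 ≡ 5 (mod 11). 5 = 5.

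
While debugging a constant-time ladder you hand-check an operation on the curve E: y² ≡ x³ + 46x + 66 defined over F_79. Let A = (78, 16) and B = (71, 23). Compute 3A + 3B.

First 3A:
Repeated addition: build up to 3A.
2A: tangent at (78, 16): λ = (3·78² + 46)/(2·16) ≡ 49/32. 32⁻¹ ≡ 42 (mod 79), so λ ≡ 49·42 ≡ 4.
  x = λ² - 78 - 78 = 16 - 156 ≡ 18; y = λ·(78 - 18) - 16 ≡ 66. → (18, 66)
3A: (18, 66) + (78, 16). λ = (16 - 66)/(78 - 18) ≡ 29/60 mod 79. 60⁻¹ ≡ 54 (mod 79) since 60·54 = 3240 ≡ 1, so λ ≡ 65.
  x = λ² - 18 - 78 = 4225 - 96 ≡ 21; y = λ·(18 - 21) - 66 ≡ 55. → (21, 55)
3A = (21, 55).
Next 3B:
Repeated addition: build up to 3B.
2B: tangent at (71, 23): λ = (3·71² + 46)/(2·23) ≡ 1/46. 46⁻¹ ≡ 67 (mod 79), so λ ≡ 1·67 ≡ 67.
  x = λ² - 71 - 71 = 4489 - 142 ≡ 2; y = λ·(71 - 2) - 23 ≡ 18. → (2, 18)
3B: (2, 18) + (71, 23). λ = (23 - 18)/(71 - 2) ≡ 5/69 mod 79. 69⁻¹ ≡ 71 (mod 79) since 69·71 = 4899 ≡ 1, so λ ≡ 39.
  x = λ² - 2 - 71 = 1521 - 73 ≡ 26; y = λ·(2 - 26) - 18 ≡ 73. → (26, 73)
3B = (26, 73).
Finally 3A + 3B:
(21, 55) + (26, 73). λ = (73 - 55)/(26 - 21) ≡ 18/5 mod 79. 5⁻¹ ≡ 16 (mod 79), so λ ≡ 51.
  x = λ² - 21 - 26 = 2601 - 47 ≡ 26; y = λ·(21 - 26) - 55 ≡ 6. → (26, 6)

(26, 6)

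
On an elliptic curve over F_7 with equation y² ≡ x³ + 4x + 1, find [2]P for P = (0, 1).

tangent at (0, 1): λ = (3·0² + 4)/(2·1) ≡ 4/2. 2⁻¹ ≡ 4 (mod 7), so λ ≡ 4·4 ≡ 2.
  x = λ² - 0 - 0 = 4 - 0 ≡ 4; y = λ·(0 - 4) - 1 ≡ 5. → (4, 5)

(4, 5)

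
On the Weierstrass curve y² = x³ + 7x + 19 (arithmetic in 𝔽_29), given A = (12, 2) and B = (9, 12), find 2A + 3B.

First 2A:
Repeated addition: build up to 2A.
2A: tangent at (12, 2): λ = (3·12² + 7)/(2·2) ≡ 4/4. 4⁻¹ ≡ 22 (mod 29) since 4·22 = 88 ≡ 1, so λ ≡ 4·22 ≡ 1.
  x = λ² - 12 - 12 = 1 - 24 ≡ 6; y = λ·(12 - 6) - 2 ≡ 4. → (6, 4)
2A = (6, 4).
Next 3B:
Repeated addition: build up to 3B.
2B: tangent at (9, 12): λ = (3·9² + 7)/(2·12) ≡ 18/24. 24⁻¹ ≡ 23 (mod 29), so λ ≡ 18·23 ≡ 8.
  x = λ² - 9 - 9 = 64 - 18 ≡ 17; y = λ·(9 - 17) - 12 ≡ 11. → (17, 11)
3B: (17, 11) + (9, 12). λ = (12 - 11)/(9 - 17) ≡ 1/21 mod 29. 21⁻¹ ≡ 18 (mod 29), so λ ≡ 18.
  x = λ² - 17 - 9 = 324 - 26 ≡ 8; y = λ·(17 - 8) - 11 ≡ 6. → (8, 6)
3B = (8, 6).
Finally 2A + 3B:
(6, 4) + (8, 6). λ = (6 - 4)/(8 - 6) ≡ 2/2 mod 29. 2⁻¹ ≡ 15 (mod 29), so λ ≡ 1.
  x = λ² - 6 - 8 = 1 - 14 ≡ 16; y = λ·(6 - 16) - 4 ≡ 15. → (16, 15)

(16, 15)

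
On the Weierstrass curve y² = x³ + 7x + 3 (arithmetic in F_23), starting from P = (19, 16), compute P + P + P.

Repeated addition: build up to 3P.
2P: tangent at (19, 16): λ = (3·19² + 7)/(2·16) ≡ 9/9. 9⁻¹ ≡ 18 (mod 23), so λ ≡ 9·18 ≡ 1.
  x = λ² - 19 - 19 = 1 - 38 ≡ 9; y = λ·(19 - 9) - 16 ≡ 17. → (9, 17)
3P: (9, 17) + (19, 16). λ = (16 - 17)/(19 - 9) ≡ 22/10 mod 23. 10⁻¹ ≡ 7 (mod 23), so λ ≡ 16.
  x = λ² - 9 - 19 = 256 - 28 ≡ 21; y = λ·(9 - 21) - 17 ≡ 21. → (21, 21)

(21, 21)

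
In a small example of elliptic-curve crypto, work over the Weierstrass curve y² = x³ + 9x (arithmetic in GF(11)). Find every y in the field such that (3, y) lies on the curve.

x³ + 9x + 0 = 54 ≡ 10 (mod 11).
10 is a non-residue mod 11; no y exists.

none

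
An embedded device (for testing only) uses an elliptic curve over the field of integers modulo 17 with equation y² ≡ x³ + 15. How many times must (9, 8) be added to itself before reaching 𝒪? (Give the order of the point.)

2P: tangent at (9, 8): λ = (3·9² + 0)/(2·8) ≡ 5/16. 16⁻¹ ≡ 16 (mod 17), so λ ≡ 5·16 ≡ 12.
  x = λ² - 9 - 9 = 144 - 18 ≡ 7; y = λ·(9 - 7) - 8 ≡ 16. → (7, 16)
3P: (7, 16) + (9, 8). λ = (8 - 16)/(9 - 7) ≡ 9/2 mod 17. 2⁻¹ ≡ 9 (mod 17), so λ ≡ 13.
  x = λ² - 7 - 9 = 169 - 16 ≡ 0; y = λ·(7 - 0) - 16 ≡ 7. → (0, 7)
4P: (0, 7) + (9, 8). λ = (8 - 7)/(9 - 0) ≡ 1/9 mod 17. 9⁻¹ ≡ 2 (mod 17), so λ ≡ 2.
  x = λ² - 0 - 9 = 4 - 9 ≡ 12; y = λ·(0 - 12) - 7 ≡ 3. → (12, 3)
5P: (12, 3) + (9, 8). λ = (8 - 3)/(9 - 12) ≡ 5/14 mod 17. 14⁻¹ ≡ 11 (mod 17), so λ ≡ 4.
  x = λ² - 12 - 9 = 16 - 21 ≡ 12; y = λ·(12 - 12) - 3 ≡ 14. → (12, 14)
6P: (12, 14) + (9, 8). λ = (8 - 14)/(9 - 12) ≡ 11/14 mod 17. 14⁻¹ ≡ 11 (mod 17), so λ ≡ 2.
  x = λ² - 12 - 9 = 4 - 21 ≡ 0; y = λ·(12 - 0) - 14 ≡ 10. → (0, 10)
7P: (0, 10) + (9, 8). λ = (8 - 10)/(9 - 0) ≡ 15/9 mod 17. 9⁻¹ ≡ 2 (mod 17) since 9·2 = 18 ≡ 1, so λ ≡ 13.
  x = λ² - 0 - 9 = 169 - 9 ≡ 7; y = λ·(0 - 7) - 10 ≡ 1. → (7, 1)
8P: (7, 1) + (9, 8). λ = (8 - 1)/(9 - 7) ≡ 7/2 mod 17. 2⁻¹ ≡ 9 (mod 17), so λ ≡ 12.
  x = λ² - 7 - 9 = 144 - 16 ≡ 9; y = λ·(7 - 9) - 1 ≡ 9. → (9, 9)
9P: (9, 9) + (9, 8): same x and y₁ ≡ -y₂, so the sum is 𝒪.
9P = 𝒪, so the order is 9.

9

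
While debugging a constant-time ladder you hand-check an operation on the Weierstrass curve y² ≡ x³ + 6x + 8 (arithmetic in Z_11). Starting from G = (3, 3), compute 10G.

Repeated addition: build up to 10G.
2G: tangent at (3, 3): λ = (3·3² + 6)/(2·3) ≡ 0/6. 6⁻¹ ≡ 2 (mod 11) since 6·2 = 12 ≡ 1, so λ ≡ 0·2 ≡ 0.
  x = λ² - 3 - 3 = 0 - 6 ≡ 5; y = λ·(3 - 5) - 3 ≡ 8. → (5, 8)
3G: (5, 8) + (3, 3). λ = (3 - 8)/(3 - 5) ≡ 6/9 mod 11. 9⁻¹ ≡ 5 (mod 11), so λ ≡ 8.
  x = λ² - 5 - 3 = 64 - 8 ≡ 1; y = λ·(5 - 1) - 8 ≡ 2. → (1, 2)
4G: (1, 2) + (3, 3). λ = (3 - 2)/(3 - 1) ≡ 1/2 mod 11. 2⁻¹ ≡ 6 (mod 11), so λ ≡ 6.
  x = λ² - 1 - 3 = 36 - 4 ≡ 10; y = λ·(1 - 10) - 2 ≡ 10. → (10, 10)
5G: (10, 10) + (3, 3). λ = (3 - 10)/(3 - 10) ≡ 4/4 mod 11. 4⁻¹ ≡ 3 (mod 11), so λ ≡ 1.
  x = λ² - 10 - 3 = 1 - 13 ≡ 10; y = λ·(10 - 10) - 10 ≡ 1. → (10, 1)
6G: (10, 1) + (3, 3). λ = (3 - 1)/(3 - 10) ≡ 2/4 mod 11. 4⁻¹ ≡ 3 (mod 11) since 4·3 = 12 ≡ 1, so λ ≡ 6.
  x = λ² - 10 - 3 = 36 - 13 ≡ 1; y = λ·(10 - 1) - 1 ≡ 9. → (1, 9)
7G: (1, 9) + (3, 3). λ = (3 - 9)/(3 - 1) ≡ 5/2 mod 11. 2⁻¹ ≡ 6 (mod 11), so λ ≡ 8.
  x = λ² - 1 - 3 = 64 - 4 ≡ 5; y = λ·(1 - 5) - 9 ≡ 3. → (5, 3)
8G: (5, 3) + (3, 3). λ = (3 - 3)/(3 - 5) ≡ 0/9 mod 11. 9⁻¹ ≡ 5 (mod 11), so λ ≡ 0.
  x = λ² - 5 - 3 = 0 - 8 ≡ 3; y = λ·(5 - 3) - 3 ≡ 8. → (3, 8)
9G: (3, 8) + (3, 3): same x and y₁ ≡ -y₂, so the sum is ∞.
10G: ∞ + (3, 3) = (3, 3) (identity).

(3, 3)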